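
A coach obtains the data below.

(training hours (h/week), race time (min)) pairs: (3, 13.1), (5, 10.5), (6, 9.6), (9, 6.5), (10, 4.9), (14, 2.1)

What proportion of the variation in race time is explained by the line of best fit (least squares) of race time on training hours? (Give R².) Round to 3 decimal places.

n = 6, Σx = 47, Σy = 46.7, Σxy = 286.3, Σx² = 447, Σy² = 444.69
Sxx = Σx² − (Σx)²/n = 447 − 368.166667 = 78.833333
Sxy = Σxy − (Σx)(Σy)/n = 286.3 − 365.816667 = -79.516667
Syy = Σy² − (Σy)²/n = 444.69 − 363.481667 = 81.208333
R² = Sxy²/(Sxx·Syy) = (-79.516667)²/(78.833333·81.208333) = 0.987656

0.988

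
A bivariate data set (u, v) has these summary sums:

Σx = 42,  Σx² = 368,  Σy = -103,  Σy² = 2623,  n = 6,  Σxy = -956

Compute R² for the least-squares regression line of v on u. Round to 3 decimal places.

Sxx = Σx² − (Σx)²/n = 368 − 294 = 74
Sxy = Σxy − (Σx)(Σy)/n = -956 − (-721) = -235
Syy = Σy² − (Σy)²/n = 2623 − 1768.166667 = 854.833333
R² = Sxy²/(Sxx·Syy) = (-235)²/(74·854.833333) = 0.873017

0.873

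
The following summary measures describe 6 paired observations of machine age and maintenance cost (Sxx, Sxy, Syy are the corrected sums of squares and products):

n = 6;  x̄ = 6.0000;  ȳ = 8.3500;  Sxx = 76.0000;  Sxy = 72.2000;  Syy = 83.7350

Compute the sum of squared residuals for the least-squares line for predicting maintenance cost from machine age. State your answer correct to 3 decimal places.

15.145

b = Sxy/Sxx = 72.2/76 = 0.95
SSE = Syy − b·Sxy = 83.735 − 0.95·72.2 = 15.145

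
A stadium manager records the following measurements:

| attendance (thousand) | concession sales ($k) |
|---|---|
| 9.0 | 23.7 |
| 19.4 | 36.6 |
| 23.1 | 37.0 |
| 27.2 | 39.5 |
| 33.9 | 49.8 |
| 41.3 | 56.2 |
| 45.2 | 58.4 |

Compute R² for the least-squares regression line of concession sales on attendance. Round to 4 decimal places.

n = 7, Σx = 199.1, Σy = 301.2, Σxy = 9501.4, Σx² = 6628.75, Σy² = 13879.54
Sxx = Σx² − (Σx)²/n = 6628.75 − 5662.972857 = 965.777143
Sxy = Σxy − (Σx)(Σy)/n = 9501.4 − 8566.988571 = 934.411429
Syy = Σy² − (Σy)²/n = 13879.54 − 12960.205714 = 919.334286
R² = Sxy²/(Sxx·Syy) = (934.411429)²/(965.777143·919.334286) = 0.983390

0.9834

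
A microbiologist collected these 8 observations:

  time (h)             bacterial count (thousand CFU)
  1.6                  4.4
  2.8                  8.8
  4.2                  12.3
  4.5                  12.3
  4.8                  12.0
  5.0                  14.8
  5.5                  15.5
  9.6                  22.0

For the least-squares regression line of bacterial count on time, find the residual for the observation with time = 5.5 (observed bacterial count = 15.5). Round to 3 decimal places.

n = 8, Σx = 38, Σy = 102.1, Σxy = 566.74, Σx² = 218.74
Sxx = Σx² − (Σx)²/n = 218.74 − 180.5 = 38.24
Sxy = Σxy − (Σx)(Σy)/n = 566.74 − 484.975 = 81.765
b = Sxy/Sxx = 81.765/38.24 = 2.138206
a = ȳ − b·x̄ = 12.7625 − 2.138206·4.75 = 2.606021
ŷ(5.5) = 2.606021 + 2.138206·5.5 = 14.366155
residual = y − ŷ = 15.5 − 14.366155 = 1.133845

1.134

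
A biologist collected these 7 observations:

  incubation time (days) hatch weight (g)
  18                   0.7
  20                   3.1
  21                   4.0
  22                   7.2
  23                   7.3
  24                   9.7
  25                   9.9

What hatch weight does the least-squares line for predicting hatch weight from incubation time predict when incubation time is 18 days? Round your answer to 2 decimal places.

0.52

n = 7, Σx = 153, Σy = 41.9, Σxy = 965.2, Σx² = 3379
Sxx = Σx² − (Σx)²/n = 3379 − 3344.142857 = 34.857143
Sxy = Σxy − (Σx)(Σy)/n = 965.2 − 915.814286 = 49.385714
b = Sxy/Sxx = 49.385714/34.857143 = 1.416803
a = ȳ − b·x̄ = 5.985714 − 1.416803·21.857143 = -24.981557
ŷ(18) = a + b·18 = -24.981557 + 1.416803·18 = 0.520902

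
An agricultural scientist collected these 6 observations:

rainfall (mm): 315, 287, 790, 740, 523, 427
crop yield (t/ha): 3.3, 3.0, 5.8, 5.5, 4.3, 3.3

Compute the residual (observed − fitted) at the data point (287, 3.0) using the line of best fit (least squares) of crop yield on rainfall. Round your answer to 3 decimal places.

n = 6, Σx = 3082, Σy = 25.2, Σxy = 14210.5, Σx² = 1809152
Sxx = Σx² − (Σx)²/n = 1809152 − 1583120.666667 = 226031.333333
Sxy = Σxy − (Σx)(Σy)/n = 14210.5 − 12944.4 = 1266.1
b = Sxy/Sxx = 1266.1/226031.333333 = 0.005601
a = ȳ − b·x̄ = 4.2 − 0.005601·513.666667 = 1.322729
ŷ(287) = 1.322729 + 0.005601·287 = 2.930341
residual = y − ŷ = 3.0 − 2.930341 = 0.069659

0.070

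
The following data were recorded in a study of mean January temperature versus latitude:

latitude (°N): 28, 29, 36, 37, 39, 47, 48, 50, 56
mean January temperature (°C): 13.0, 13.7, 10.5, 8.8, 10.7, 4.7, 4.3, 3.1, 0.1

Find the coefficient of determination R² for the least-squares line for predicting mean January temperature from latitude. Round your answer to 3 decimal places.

n = 9, Σx = 370, Σy = 68.9, Σxy = 2470.1, Σx² = 15960, Σy² = 709.07
Sxx = Σx² − (Σx)²/n = 15960 − 15211.111111 = 748.888889
Sxy = Σxy − (Σx)(Σy)/n = 2470.1 − 2832.555556 = -362.455556
Syy = Σy² − (Σy)²/n = 709.07 − 527.467778 = 181.602222
R² = Sxy²/(Sxx·Syy) = (-362.455556)²/(748.888889·181.602222) = 0.965986

0.966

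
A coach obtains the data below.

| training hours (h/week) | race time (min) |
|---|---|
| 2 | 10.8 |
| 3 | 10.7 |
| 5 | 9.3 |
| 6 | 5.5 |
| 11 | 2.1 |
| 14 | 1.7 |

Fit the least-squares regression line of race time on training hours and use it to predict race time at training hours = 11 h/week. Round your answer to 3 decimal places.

3.153

n = 6, Σx = 41, Σy = 40.1, Σxy = 180.1, Σx² = 391
Sxx = Σx² − (Σx)²/n = 391 − 280.166667 = 110.833333
Sxy = Σxy − (Σx)(Σy)/n = 180.1 − 274.016667 = -93.916667
b = Sxy/Sxx = -93.916667/110.833333 = -0.847368
a = ȳ − b·x̄ = 6.683333 − (-0.847368)·6.833333 = 12.473684
ŷ(11) = a + b·11 = 12.473684 + (-0.847368)·11 = 3.152632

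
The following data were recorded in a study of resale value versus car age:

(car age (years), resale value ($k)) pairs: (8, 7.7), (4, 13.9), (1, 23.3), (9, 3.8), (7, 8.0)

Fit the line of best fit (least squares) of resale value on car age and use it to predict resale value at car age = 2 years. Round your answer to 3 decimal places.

n = 5, Σx = 29, Σy = 56.7, Σxy = 230.7, Σx² = 211
Sxx = Σx² − (Σx)²/n = 211 − 168.2 = 42.8
Sxy = Σxy − (Σx)(Σy)/n = 230.7 − 328.86 = -98.16
b = Sxy/Sxx = -98.16/42.8 = -2.293458
a = ȳ − b·x̄ = 11.34 − (-2.293458)·5.8 = 24.642056
ŷ(2) = a + b·2 = 24.642056 + (-2.293458)·2 = 20.055140

20.055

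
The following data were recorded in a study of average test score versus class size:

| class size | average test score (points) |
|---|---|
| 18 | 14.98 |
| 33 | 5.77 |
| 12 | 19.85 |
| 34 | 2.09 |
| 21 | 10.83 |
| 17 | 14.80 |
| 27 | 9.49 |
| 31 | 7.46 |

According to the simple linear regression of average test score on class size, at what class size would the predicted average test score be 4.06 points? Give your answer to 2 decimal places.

n = 8, Σx = 193, Σy = 85.27, Σxy = 1735.83, Σx² = 5133
Sxx = Σx² − (Σx)²/n = 5133 − 4656.125 = 476.875
Sxy = Σxy − (Σx)(Σy)/n = 1735.83 − 2057.13875 = -321.30875
b = Sxy/Sxx = -321.30875/476.875 = -0.673780
a = ȳ − b·x̄ = 10.65875 − (-0.673780)·24.125 = 26.913688
Set a + b·x = 4.06: x = (4.06 − 26.913688) / (-0.673780) = 33.918630

33.92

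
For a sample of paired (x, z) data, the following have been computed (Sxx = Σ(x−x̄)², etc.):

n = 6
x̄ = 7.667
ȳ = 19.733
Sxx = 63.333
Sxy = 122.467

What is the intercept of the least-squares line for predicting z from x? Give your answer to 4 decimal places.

4.9073

b = Sxy/Sxx = 122.467/63.333 = 1.933700
a = ȳ − b·x̄ = 19.733 − 1.933700·7.667 = 4.907325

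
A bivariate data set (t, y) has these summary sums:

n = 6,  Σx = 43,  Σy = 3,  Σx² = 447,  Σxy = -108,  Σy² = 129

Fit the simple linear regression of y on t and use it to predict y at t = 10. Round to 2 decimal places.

-2.14

Sxx = Σx² − (Σx)²/n = 447 − 308.166667 = 138.833333
Sxy = Σxy − (Σx)(Σy)/n = -108 − 21.5 = -129.5
b = Sxy/Sxx = -129.5/138.833333 = -0.932773
a = ȳ − b·x̄ = 0.5 − (-0.932773)·7.166667 = 7.184874
ŷ(10) = a + b·10 = 7.184874 + (-0.932773)·10 = -2.142857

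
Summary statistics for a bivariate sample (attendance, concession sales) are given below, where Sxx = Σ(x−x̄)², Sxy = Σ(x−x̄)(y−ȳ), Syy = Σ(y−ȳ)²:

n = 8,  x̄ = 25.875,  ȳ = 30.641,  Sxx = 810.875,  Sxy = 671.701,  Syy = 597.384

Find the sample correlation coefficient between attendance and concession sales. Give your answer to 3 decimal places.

r = Sxy/√(Sxx·Syy) = 671.701/√(484403.751) = 671.701/695.991200 = 0.965100

0.965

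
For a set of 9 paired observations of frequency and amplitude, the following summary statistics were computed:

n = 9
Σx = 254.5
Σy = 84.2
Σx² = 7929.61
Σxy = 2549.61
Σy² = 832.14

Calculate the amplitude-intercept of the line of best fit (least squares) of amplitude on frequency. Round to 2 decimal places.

Sxx = Σx² − (Σx)²/n = 7929.61 − 7196.694444 = 732.915556
Sxy = Σxy − (Σx)(Σy)/n = 2549.61 − 2380.988889 = 168.621111
b = Sxy/Sxx = 168.621111/732.915556 = 0.230069
a = ȳ − b·x̄ = 9.355556 − 0.230069·28.277778 = 2.849717

2.85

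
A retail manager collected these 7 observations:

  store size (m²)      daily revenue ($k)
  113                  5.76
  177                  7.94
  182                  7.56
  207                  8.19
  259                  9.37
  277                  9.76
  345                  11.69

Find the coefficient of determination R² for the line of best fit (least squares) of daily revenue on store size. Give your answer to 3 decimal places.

n = 7, Σx = 1560, Σy = 60.27, Σxy = 14290.91, Σx² = 382906, Σy² = 540.1615
Sxx = Σx² − (Σx)²/n = 382906 − 347657.142857 = 35248.857143
Sxy = Σxy − (Σx)(Σy)/n = 14290.91 − 13431.6 = 859.31
Syy = Σy² − (Σy)²/n = 540.1615 − 518.9247 = 21.2368
R² = Sxy²/(Sxx·Syy) = (859.31)²/(35248.857143·21.2368) = 0.986429

0.986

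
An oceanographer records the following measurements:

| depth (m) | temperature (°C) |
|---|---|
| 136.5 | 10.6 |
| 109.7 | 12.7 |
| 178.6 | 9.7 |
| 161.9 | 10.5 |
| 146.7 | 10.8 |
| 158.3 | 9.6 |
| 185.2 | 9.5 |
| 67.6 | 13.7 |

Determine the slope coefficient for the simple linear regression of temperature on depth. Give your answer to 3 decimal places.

n = 8, Σx = 1144.5, Σy = 87.1, Σxy = 12062.02, Σx² = 174224.49
Sxx = Σx² − (Σx)²/n = 174224.49 − 163735.03125 = 10489.45875
Sxy = Σxy − (Σx)(Σy)/n = 12062.02 − 12460.74375 = -398.72375
b = Sxy/Sxx = -398.72375/10489.45875 = -0.038012

-0.038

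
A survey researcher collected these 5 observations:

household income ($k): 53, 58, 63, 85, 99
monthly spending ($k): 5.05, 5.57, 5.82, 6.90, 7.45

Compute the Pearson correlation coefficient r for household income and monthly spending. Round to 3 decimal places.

0.992

n = 5, Σx = 358, Σy = 30.79, Σxy = 2281.42, Σx² = 27168, Σy² = 193.5123
Sxx = Σx² − (Σx)²/n = 27168 − 25632.8 = 1535.2
Sxy = Σxy − (Σx)(Σy)/n = 2281.42 − 2204.564 = 76.856
Syy = Σy² − (Σy)²/n = 193.5123 − 189.60482 = 3.90748
r = Sxy/√(Sxx·Syy) = 76.856/√(5998.763296) = 76.856/77.451684 = 0.992309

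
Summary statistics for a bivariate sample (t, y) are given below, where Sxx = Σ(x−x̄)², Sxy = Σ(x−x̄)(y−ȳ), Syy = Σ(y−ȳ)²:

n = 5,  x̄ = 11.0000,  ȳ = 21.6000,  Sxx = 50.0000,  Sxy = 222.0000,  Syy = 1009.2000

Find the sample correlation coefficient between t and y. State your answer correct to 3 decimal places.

0.988

r = Sxy/√(Sxx·Syy) = 222/√(50460) = 222/224.633034 = 0.988279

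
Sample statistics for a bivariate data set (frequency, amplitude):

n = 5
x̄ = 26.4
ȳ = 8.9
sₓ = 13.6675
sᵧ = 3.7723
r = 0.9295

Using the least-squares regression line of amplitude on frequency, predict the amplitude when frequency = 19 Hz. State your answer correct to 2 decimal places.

7.00

b = r · sᵧ/sₓ = 0.9295 · 3.7723/13.6675 = 0.256547
a = ȳ − b·x̄ = 8.9 − 0.256547·26.4 = 2.127166
ŷ(19) = a + b·19 = 2.127166 + 0.256547·19 = 7.001554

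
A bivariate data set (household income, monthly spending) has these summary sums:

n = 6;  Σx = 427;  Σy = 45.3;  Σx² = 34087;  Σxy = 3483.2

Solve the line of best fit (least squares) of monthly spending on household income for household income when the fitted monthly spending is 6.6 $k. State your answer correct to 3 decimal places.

57.618

Sxx = Σx² − (Σx)²/n = 34087 − 30388.166667 = 3698.833333
Sxy = Σxy − (Σx)(Σy)/n = 3483.2 − 3223.85 = 259.35
b = Sxy/Sxx = 259.35/3698.833333 = 0.070117
a = ȳ − b·x̄ = 7.55 − 0.070117·71.166667 = 2.560028
Set a + b·x = 6.6: x = (6.6 − 2.560028) / 0.070117 = 57.617827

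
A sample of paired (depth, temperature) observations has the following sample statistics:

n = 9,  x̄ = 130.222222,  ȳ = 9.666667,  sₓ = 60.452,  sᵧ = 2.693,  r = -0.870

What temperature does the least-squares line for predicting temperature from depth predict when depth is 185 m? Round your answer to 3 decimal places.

b = r · sᵧ/sₓ = -0.87 · 2.693/60.452 = -0.038757
a = ȳ − b·x̄ = 9.666667 − (-0.038757)·130.222222 = 14.713629
ŷ(185) = a + b·185 = 14.713629 + (-0.038757)·185 = 7.543670

7.544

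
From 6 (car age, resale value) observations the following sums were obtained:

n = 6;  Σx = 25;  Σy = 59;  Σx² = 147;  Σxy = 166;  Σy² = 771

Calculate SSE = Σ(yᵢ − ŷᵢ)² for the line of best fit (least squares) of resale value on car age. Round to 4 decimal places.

42.0389

Sxx = Σx² − (Σx)²/n = 147 − 104.166667 = 42.833333
Sxy = Σxy − (Σx)(Σy)/n = 166 − 245.833333 = -79.833333
Syy = Σy² − (Σy)²/n = 771 − 580.166667 = 190.833333
b = Sxy/Sxx = -79.833333/42.833333 = -1.863813
SSE = Syy − b·Sxy = 190.833333 − (-1.863813)·(-79.833333) = 42.038911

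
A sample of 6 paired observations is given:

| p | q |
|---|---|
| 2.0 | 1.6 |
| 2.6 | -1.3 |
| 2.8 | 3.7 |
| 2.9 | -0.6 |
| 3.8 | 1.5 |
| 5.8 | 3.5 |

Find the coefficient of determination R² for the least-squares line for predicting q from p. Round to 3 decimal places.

0.226

n = 6, Σx = 19.9, Σy = 8.4, Σxy = 34.44, Σx² = 75.09, Σy² = 32.8
Sxx = Σx² − (Σx)²/n = 75.09 − 66.001667 = 9.088333
Sxy = Σxy − (Σx)(Σy)/n = 34.44 − 27.86 = 6.58
Syy = Σy² − (Σy)²/n = 32.8 − 11.76 = 21.04
R² = Sxy²/(Sxx·Syy) = (6.58)²/(9.088333·21.04) = 0.226424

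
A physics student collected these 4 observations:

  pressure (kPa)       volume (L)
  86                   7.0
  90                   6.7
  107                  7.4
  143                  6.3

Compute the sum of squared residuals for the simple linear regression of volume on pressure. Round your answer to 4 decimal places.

n = 4, Σx = 426, Σy = 27.4, Σxy = 2897.7, Σx² = 47394, Σy² = 188.34
Sxx = Σx² − (Σx)²/n = 47394 − 45369 = 2025
Sxy = Σxy − (Σx)(Σy)/n = 2897.7 − 2918.1 = -20.4
Syy = Σy² − (Σy)²/n = 188.34 − 187.69 = 0.65
b = Sxy/Sxx = -20.4/2025 = -0.010074
SSE = Syy − b·Sxy = 0.65 − (-0.010074)·(-20.4) = 0.444489

0.4445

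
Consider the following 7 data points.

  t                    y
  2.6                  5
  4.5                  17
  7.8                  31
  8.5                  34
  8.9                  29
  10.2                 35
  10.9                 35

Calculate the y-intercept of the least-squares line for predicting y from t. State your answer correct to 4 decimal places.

-0.9925

n = 7, Σx = 53.4, Σy = 186, Σxy = 1616.9, Σx² = 462.16
Sxx = Σx² − (Σx)²/n = 462.16 − 407.365714 = 54.794286
Sxy = Σxy − (Σx)(Σy)/n = 1616.9 − 1418.914286 = 197.985714
b = Sxy/Sxx = 197.985714/54.794286 = 3.613255
a = ȳ − b·x̄ = 26.571429 − 3.613255·7.628571 = -0.992544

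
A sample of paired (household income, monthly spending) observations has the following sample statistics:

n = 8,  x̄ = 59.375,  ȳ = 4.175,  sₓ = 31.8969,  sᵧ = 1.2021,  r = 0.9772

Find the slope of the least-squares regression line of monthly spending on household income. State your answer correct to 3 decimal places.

b = r · sᵧ/sₓ = 0.9772 · 1.2021/31.8969 = 0.036828

0.037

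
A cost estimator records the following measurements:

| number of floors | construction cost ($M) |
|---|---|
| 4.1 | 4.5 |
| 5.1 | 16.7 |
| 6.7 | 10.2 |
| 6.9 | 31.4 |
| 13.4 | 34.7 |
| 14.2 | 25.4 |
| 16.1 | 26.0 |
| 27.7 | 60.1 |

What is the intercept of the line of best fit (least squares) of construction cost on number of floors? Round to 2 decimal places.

3.42

n = 8, Σx = 94.2, Σy = 209, Σxy = 3297.65, Σx² = 1543.02
Sxx = Σx² − (Σx)²/n = 1543.02 − 1109.205 = 433.815
Sxy = Σxy − (Σx)(Σy)/n = 3297.65 − 2460.975 = 836.675
b = Sxy/Sxx = 836.675/433.815 = 1.928645
a = ȳ − b·x̄ = 26.125 − 1.928645·11.775 = 3.415209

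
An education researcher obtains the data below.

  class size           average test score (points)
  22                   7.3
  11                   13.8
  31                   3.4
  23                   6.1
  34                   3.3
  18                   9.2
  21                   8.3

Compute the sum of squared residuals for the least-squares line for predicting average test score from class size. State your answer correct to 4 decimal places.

n = 7, Σx = 160, Σy = 51.4, Σxy = 1010.2, Σx² = 4016, Σy² = 456.92
Sxx = Σx² − (Σx)²/n = 4016 − 3657.142857 = 358.857143
Sxy = Σxy − (Σx)(Σy)/n = 1010.2 − 1174.857143 = -164.657143
Syy = Σy² − (Σy)²/n = 456.92 − 377.422857 = 79.497143
b = Sxy/Sxx = -164.657143/358.857143 = -0.458838
SSE = Syy − b·Sxy = 79.497143 − (-0.458838)·(-164.657143) = 3.946258

3.9463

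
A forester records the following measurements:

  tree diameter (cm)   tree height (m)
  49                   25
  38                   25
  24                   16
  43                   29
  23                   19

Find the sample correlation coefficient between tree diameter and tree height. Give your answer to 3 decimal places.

0.861

n = 5, Σx = 177, Σy = 114, Σxy = 4243, Σx² = 6799, Σy² = 2708
Sxx = Σx² − (Σx)²/n = 6799 − 6265.8 = 533.2
Sxy = Σxy − (Σx)(Σy)/n = 4243 − 4035.6 = 207.4
Syy = Σy² − (Σy)²/n = 2708 − 2599.2 = 108.8
r = Sxy/√(Sxx·Syy) = 207.4/√(58012.16) = 207.4/240.857136 = 0.861091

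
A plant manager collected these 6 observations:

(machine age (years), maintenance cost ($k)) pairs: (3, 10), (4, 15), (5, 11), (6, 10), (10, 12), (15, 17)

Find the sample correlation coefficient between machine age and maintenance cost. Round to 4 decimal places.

0.6506

n = 6, Σx = 43, Σy = 75, Σxy = 580, Σx² = 411, Σy² = 979
Sxx = Σx² − (Σx)²/n = 411 − 308.166667 = 102.833333
Sxy = Σxy − (Σx)(Σy)/n = 580 − 537.5 = 42.5
Syy = Σy² − (Σy)²/n = 979 − 937.5 = 41.5
r = Sxy/√(Sxx·Syy) = 42.5/√(4267.583333) = 42.5/65.326743 = 0.650576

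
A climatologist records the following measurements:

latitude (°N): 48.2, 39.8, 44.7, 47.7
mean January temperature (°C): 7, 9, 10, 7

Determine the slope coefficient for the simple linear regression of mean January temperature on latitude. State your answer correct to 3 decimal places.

-0.264

n = 4, Σx = 180.4, Σy = 33, Σxy = 1476.5, Σx² = 8180.66
Sxx = Σx² − (Σx)²/n = 8180.66 − 8136.04 = 44.62
Sxy = Σxy − (Σx)(Σy)/n = 1476.5 − 1488.3 = -11.8
b = Sxy/Sxx = -11.8/44.62 = -0.264455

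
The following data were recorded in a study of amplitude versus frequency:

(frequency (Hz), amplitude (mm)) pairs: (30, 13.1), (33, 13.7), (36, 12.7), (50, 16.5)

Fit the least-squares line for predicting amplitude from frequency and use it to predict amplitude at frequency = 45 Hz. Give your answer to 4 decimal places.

n = 4, Σx = 149, Σy = 56, Σxy = 2127.3, Σx² = 5785
Sxx = Σx² − (Σx)²/n = 5785 − 5550.25 = 234.75
Sxy = Σxy − (Σx)(Σy)/n = 2127.3 − 2086 = 41.3
b = Sxy/Sxx = 41.3/234.75 = 0.175932
a = ȳ − b·x̄ = 14 − 0.175932·37.25 = 7.446539
ŷ(45) = a + b·45 = 7.446539 + 0.175932·45 = 15.363472

15.3635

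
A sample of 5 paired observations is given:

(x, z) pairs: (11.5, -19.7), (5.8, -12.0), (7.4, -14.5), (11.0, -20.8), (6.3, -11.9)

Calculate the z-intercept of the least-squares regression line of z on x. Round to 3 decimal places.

n = 5, Σx = 42, Σy = -78.9, Σxy = -707.22, Σx² = 381.34
Sxx = Σx² − (Σx)²/n = 381.34 − 352.8 = 28.54
Sxy = Σxy − (Σx)(Σy)/n = -707.22 − (-662.76) = -44.46
b = Sxy/Sxx = -44.46/28.54 = -1.557814
a = ȳ − b·x̄ = -15.78 − (-1.557814)·8.4 = -2.694366

-2.694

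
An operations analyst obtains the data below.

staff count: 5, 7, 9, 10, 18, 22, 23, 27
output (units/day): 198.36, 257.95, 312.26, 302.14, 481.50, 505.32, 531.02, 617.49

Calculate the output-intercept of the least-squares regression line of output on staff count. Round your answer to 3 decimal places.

n = 8, Σx = 121, Σy = 3206.04, Σxy = 57298.92, Σx² = 2321
Sxx = Σx² − (Σx)²/n = 2321 − 1830.125 = 490.875
Sxy = Σxy − (Σx)(Σy)/n = 57298.92 − 48491.355 = 8807.565
b = Sxy/Sxx = 8807.565/490.875 = 17.942582
a = ȳ − b·x̄ = 400.755 − 17.942582·15.125 = 129.373445

129.373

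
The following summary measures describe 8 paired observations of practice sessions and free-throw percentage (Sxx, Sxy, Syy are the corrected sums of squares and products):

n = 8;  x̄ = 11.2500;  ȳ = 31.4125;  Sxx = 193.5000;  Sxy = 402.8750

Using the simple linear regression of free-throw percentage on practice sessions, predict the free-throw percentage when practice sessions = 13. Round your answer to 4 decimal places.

35.0561

b = Sxy/Sxx = 402.875/193.5 = 2.082041
a = ȳ − b·x̄ = 31.4125 − 2.082041·11.25 = 7.989535
ŷ(13) = a + b·13 = 7.989535 + 2.082041·13 = 35.056072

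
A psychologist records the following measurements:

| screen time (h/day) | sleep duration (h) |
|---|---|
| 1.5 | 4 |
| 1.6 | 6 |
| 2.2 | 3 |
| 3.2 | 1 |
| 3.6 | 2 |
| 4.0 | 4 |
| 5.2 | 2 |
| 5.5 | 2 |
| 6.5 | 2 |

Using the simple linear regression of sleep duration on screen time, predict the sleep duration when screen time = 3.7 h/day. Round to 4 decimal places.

2.8889

n = 9, Σx = 33.3, Σy = 26, Σxy = 83, Σx² = 148.39
Sxx = Σx² − (Σx)²/n = 148.39 − 123.21 = 25.18
Sxy = Σxy − (Σx)(Σy)/n = 83 − 96.2 = -13.2
b = Sxy/Sxx = -13.2/25.18 = -0.524226
a = ȳ − b·x̄ = 2.888889 − (-0.524226)·3.7 = 4.828524
ŷ(3.7) = a + b·3.7 = 4.828524 + (-0.524226)·3.7 = 2.888889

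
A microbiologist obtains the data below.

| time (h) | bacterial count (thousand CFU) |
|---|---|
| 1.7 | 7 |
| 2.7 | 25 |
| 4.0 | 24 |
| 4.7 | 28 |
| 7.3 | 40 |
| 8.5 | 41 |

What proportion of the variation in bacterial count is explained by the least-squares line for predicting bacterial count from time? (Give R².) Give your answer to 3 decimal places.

n = 6, Σx = 28.9, Σy = 165, Σxy = 947.5, Σx² = 173.81, Σy² = 5315
Sxx = Σx² − (Σx)²/n = 173.81 − 139.201667 = 34.608333
Sxy = Σxy − (Σx)(Σy)/n = 947.5 − 794.75 = 152.75
Syy = Σy² − (Σy)²/n = 5315 − 4537.5 = 777.5
R² = Sxy²/(Sxx·Syy) = (152.75)²/(34.608333·777.5) = 0.867124

0.867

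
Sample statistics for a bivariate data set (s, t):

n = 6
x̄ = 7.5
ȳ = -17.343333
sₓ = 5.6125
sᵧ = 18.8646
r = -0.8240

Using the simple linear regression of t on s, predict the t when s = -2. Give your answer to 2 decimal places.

b = r · sᵧ/sₓ = -0.824 · 18.8646/5.6125 = -2.769609
a = ȳ − b·x̄ = -17.343333 − (-2.769609)·7.5 = 3.428734
ŷ(-2) = a + b·-2 = 3.428734 + (-2.769609)·(-2) = 8.967952

8.97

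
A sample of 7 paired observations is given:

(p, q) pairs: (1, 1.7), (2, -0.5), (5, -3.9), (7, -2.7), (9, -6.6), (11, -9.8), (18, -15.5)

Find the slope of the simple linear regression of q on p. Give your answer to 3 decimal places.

n = 7, Σx = 53, Σy = -37.3, Σxy = -483.9, Σx² = 605
Sxx = Σx² − (Σx)²/n = 605 − 401.285714 = 203.714286
Sxy = Σxy − (Σx)(Σy)/n = -483.9 − (-282.414286) = -201.485714
b = Sxy/Sxx = -201.485714/203.714286 = -0.989060

-0.989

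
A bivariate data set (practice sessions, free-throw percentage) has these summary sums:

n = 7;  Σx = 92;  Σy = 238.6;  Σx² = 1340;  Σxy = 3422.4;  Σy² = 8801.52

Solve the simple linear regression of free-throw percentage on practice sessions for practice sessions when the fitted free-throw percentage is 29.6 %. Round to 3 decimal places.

11.094

Sxx = Σx² − (Σx)²/n = 1340 − 1209.142857 = 130.857143
Sxy = Σxy − (Σx)(Σy)/n = 3422.4 − 3135.885714 = 286.514286
b = Sxy/Sxx = 286.514286/130.857143 = 2.189520
a = ȳ − b·x̄ = 34.085714 − 2.189520·13.142857 = 5.309170
Set a + b·x = 29.6: x = (29.6 − 5.309170) / 2.189520 = 11.094136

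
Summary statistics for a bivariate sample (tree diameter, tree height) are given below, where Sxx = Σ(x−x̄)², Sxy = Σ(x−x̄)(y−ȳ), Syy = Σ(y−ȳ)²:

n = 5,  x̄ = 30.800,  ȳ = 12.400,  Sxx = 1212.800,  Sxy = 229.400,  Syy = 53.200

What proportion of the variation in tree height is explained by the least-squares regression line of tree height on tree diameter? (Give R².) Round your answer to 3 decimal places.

R² = Sxy²/(Sxx·Syy) = (229.4)²/(1212.8·53.2) = 0.815617

0.816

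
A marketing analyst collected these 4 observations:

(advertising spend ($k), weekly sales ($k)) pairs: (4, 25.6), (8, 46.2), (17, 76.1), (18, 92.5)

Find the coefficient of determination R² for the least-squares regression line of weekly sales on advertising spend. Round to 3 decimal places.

n = 4, Σx = 47, Σy = 240.4, Σxy = 3430.7, Σx² = 693, Σy² = 17137.26
Sxx = Σx² − (Σx)²/n = 693 − 552.25 = 140.75
Sxy = Σxy − (Σx)(Σy)/n = 3430.7 − 2824.7 = 606
Syy = Σy² − (Σy)²/n = 17137.26 − 14448.04 = 2689.22
R² = Sxy²/(Sxx·Syy) = (606)²/(140.75·2689.22) = 0.970221

0.970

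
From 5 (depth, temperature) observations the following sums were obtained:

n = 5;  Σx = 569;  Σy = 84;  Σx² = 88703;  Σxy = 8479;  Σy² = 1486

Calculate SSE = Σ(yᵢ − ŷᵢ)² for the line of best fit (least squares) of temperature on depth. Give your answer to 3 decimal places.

26.082

Sxx = Σx² − (Σx)²/n = 88703 − 64752.2 = 23950.8
Sxy = Σxy − (Σx)(Σy)/n = 8479 − 9559.2 = -1080.2
Syy = Σy² − (Σy)²/n = 1486 − 1411.2 = 74.8
b = Sxy/Sxx = -1080.2/23950.8 = -0.045101
SSE = Syy − b·Sxy = 74.8 − (-0.045101)·(-1080.2) = 26.082127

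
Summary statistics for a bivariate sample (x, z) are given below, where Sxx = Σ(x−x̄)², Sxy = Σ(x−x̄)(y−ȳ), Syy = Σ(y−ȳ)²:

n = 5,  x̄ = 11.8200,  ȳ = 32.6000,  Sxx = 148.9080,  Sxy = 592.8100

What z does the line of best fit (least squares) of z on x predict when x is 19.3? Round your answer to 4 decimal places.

62.3782

b = Sxy/Sxx = 592.81/148.908 = 3.981049
a = ȳ − b·x̄ = 32.6 − 3.981049·11.82 = -14.455996
ŷ(19.3) = a + b·19.3 = -14.455996 + 3.981049·19.3 = 62.378244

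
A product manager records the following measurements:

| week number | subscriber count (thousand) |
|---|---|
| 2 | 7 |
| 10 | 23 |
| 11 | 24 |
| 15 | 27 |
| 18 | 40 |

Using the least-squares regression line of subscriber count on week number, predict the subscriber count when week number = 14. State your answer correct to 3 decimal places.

n = 5, Σx = 56, Σy = 121, Σxy = 1633, Σx² = 774
Sxx = Σx² − (Σx)²/n = 774 − 627.2 = 146.8
Sxy = Σxy − (Σx)(Σy)/n = 1633 − 1355.2 = 277.8
b = Sxy/Sxx = 277.8/146.8 = 1.892371
a = ȳ − b·x̄ = 24.2 − 1.892371·11.2 = 3.005450
ŷ(14) = a + b·14 = 3.005450 + 1.892371·14 = 29.498638

29.499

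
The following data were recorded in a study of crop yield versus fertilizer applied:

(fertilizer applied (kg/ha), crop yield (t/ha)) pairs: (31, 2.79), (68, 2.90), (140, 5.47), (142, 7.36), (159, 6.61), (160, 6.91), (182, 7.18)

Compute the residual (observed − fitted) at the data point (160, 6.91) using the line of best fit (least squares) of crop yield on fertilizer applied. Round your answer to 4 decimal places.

n = 7, Σx = 882, Σy = 39.22, Σxy = 5557.96, Σx² = 129354
Sxx = Σx² − (Σx)²/n = 129354 − 111132 = 18222
Sxy = Σxy − (Σx)(Σy)/n = 5557.96 − 4941.72 = 616.24
b = Sxy/Sxx = 616.24/18222 = 0.033818
a = ȳ − b·x̄ = 5.602857 − 0.033818·126 = 1.341731
ŷ(160) = 1.341731 + 0.033818·160 = 6.752685
residual = y − ŷ = 6.91 − 6.752685 = 0.157315

0.1573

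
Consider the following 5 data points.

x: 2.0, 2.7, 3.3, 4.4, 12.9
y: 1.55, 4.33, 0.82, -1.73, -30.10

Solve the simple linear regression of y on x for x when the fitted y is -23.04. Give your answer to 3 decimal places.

10.791

n = 5, Σx = 25.3, Σy = -25.13, Σxy = -378.405, Σx² = 207.95
Sxx = Σx² − (Σx)²/n = 207.95 − 128.018 = 79.932
Sxy = Σxy − (Σx)(Σy)/n = -378.405 − (-127.1578) = -251.2472
b = Sxy/Sxx = -251.2472/79.932 = -3.143262
a = ȳ − b·x̄ = -5.026 − (-3.143262)·5.06 = 10.878905
Set a + b·x = -23.04: x = (-23.04 − 10.878905) / (-3.143262) = 10.790989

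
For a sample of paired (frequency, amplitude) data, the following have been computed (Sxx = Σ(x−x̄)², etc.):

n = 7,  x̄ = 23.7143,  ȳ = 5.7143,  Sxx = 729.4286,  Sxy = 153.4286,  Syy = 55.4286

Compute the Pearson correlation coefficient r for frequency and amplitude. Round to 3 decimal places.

0.763

r = Sxy/√(Sxx·Syy) = 153.4286/√(40431.206098) = 153.4286/201.075126 = 0.763041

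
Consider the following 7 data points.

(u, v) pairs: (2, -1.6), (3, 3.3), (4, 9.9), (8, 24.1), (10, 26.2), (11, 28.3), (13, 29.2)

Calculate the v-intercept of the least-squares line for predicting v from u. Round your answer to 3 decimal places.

n = 7, Σx = 51, Σy = 119.4, Σxy = 1192, Σx² = 483
Sxx = Σx² − (Σx)²/n = 483 − 371.571429 = 111.428571
Sxy = Σxy − (Σx)(Σy)/n = 1192 − 869.914286 = 322.085714
b = Sxy/Sxx = 322.085714/111.428571 = 2.890513
a = ȳ − b·x̄ = 17.057143 − 2.890513·7.285714 = -4.002308

-4.002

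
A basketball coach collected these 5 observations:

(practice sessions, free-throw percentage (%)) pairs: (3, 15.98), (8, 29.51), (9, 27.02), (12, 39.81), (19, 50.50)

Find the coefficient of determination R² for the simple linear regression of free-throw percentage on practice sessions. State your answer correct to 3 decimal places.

0.964

n = 5, Σx = 51, Σy = 162.82, Σxy = 1964.42, Σx² = 659, Σy² = 5991.367
Sxx = Σx² − (Σx)²/n = 659 − 520.2 = 138.8
Sxy = Σxy − (Σx)(Σy)/n = 1964.42 − 1660.764 = 303.656
Syy = Σy² − (Σy)²/n = 5991.367 − 5302.07048 = 689.29652
R² = Sxy²/(Sxx·Syy) = (303.656)²/(138.8·689.29652) = 0.963758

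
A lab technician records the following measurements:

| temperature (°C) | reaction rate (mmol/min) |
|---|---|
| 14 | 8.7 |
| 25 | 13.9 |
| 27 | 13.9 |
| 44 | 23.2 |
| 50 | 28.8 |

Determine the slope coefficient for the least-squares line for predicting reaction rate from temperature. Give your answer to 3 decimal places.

0.547

n = 5, Σx = 160, Σy = 88.5, Σxy = 3305.4, Σx² = 5986
Sxx = Σx² − (Σx)²/n = 5986 − 5120 = 866
Sxy = Σxy − (Σx)(Σy)/n = 3305.4 − 2832 = 473.4
b = Sxy/Sxx = 473.4/866 = 0.546651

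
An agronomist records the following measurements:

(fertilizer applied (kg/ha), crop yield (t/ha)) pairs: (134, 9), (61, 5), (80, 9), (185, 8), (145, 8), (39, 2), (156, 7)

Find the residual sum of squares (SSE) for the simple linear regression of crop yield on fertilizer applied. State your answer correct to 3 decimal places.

21.491

n = 7, Σx = 800, Σy = 48, Σxy = 6041, Σx² = 109184, Σy² = 368
Sxx = Σx² − (Σx)²/n = 109184 − 91428.571429 = 17755.428571
Sxy = Σxy − (Σx)(Σy)/n = 6041 − 5485.714286 = 555.285714
Syy = Σy² − (Σy)²/n = 368 − 329.142857 = 38.857143
b = Sxy/Sxx = 555.285714/17755.428571 = 0.031274
SSE = Syy − b·Sxy = 38.857143 − 0.031274·555.285714 = 21.491061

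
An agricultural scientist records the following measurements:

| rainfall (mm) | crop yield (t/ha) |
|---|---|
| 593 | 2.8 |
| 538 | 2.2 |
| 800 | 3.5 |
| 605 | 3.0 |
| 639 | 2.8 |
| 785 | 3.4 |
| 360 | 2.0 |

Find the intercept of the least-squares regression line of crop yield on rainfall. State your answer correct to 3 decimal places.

0.626

n = 7, Σx = 4320, Σy = 19.7, Σxy = 12637.2, Σx² = 2801264
Sxx = Σx² − (Σx)²/n = 2801264 − 2666057.142857 = 135206.857143
Sxy = Σxy − (Σx)(Σy)/n = 12637.2 − 12157.714286 = 479.485714
b = Sxy/Sxx = 479.485714/135206.857143 = 0.003546
a = ȳ − b·x̄ = 2.814286 − 0.003546·617.142857 = 0.625705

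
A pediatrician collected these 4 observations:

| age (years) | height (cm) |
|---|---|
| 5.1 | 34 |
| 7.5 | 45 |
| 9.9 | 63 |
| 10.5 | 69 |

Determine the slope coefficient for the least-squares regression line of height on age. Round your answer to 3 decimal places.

n = 4, Σx = 33, Σy = 211, Σxy = 1859.1, Σx² = 290.52
Sxx = Σx² − (Σx)²/n = 290.52 − 272.25 = 18.27
Sxy = Σxy − (Σx)(Σy)/n = 1859.1 − 1740.75 = 118.35
b = Sxy/Sxx = 118.35/18.27 = 6.477833

6.478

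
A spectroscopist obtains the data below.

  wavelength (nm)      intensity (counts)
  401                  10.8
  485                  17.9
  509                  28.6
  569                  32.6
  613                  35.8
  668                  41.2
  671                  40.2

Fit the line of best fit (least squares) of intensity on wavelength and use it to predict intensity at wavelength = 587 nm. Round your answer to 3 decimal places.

32.646

n = 7, Σx = 3916, Σy = 207.1, Σxy = 122560.3, Σx² = 2251102
Sxx = Σx² − (Σx)²/n = 2251102 − 2190722.285714 = 60379.714286
Sxy = Σxy − (Σx)(Σy)/n = 122560.3 − 115857.657143 = 6702.642857
b = Sxy/Sxx = 6702.642857/60379.714286 = 0.111008
a = ȳ − b·x̄ = 29.585714 − 0.111008·559.428571 = -32.515439
ŷ(587) = a + b·587 = -32.515439 + 0.111008·587 = 32.646369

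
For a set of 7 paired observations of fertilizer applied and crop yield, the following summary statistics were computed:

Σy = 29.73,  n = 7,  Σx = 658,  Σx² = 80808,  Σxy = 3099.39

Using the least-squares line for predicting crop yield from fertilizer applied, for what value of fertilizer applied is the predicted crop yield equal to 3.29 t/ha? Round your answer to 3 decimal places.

34.468

Sxx = Σx² − (Σx)²/n = 80808 − 61852 = 18956
Sxy = Σxy − (Σx)(Σy)/n = 3099.39 − 2794.62 = 304.77
b = Sxy/Sxx = 304.77/18956 = 0.016078
a = ȳ − b·x̄ = 4.247143 − 0.016078·94 = 2.735834
Set a + b·x = 3.29: x = (3.29 − 2.735834) / 0.016078 = 34.467894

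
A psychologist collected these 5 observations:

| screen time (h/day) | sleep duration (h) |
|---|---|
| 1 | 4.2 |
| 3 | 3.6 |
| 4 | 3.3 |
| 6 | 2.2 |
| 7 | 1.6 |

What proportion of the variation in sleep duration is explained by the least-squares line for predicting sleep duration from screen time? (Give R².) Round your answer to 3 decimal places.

0.973

n = 5, Σx = 21, Σy = 14.9, Σxy = 52.6, Σx² = 111, Σy² = 48.89
Sxx = Σx² − (Σx)²/n = 111 − 88.2 = 22.8
Sxy = Σxy − (Σx)(Σy)/n = 52.6 − 62.58 = -9.98
Syy = Σy² − (Σy)²/n = 48.89 − 44.402 = 4.488
R² = Sxy²/(Sxx·Syy) = (-9.98)²/(22.8·4.488) = 0.973360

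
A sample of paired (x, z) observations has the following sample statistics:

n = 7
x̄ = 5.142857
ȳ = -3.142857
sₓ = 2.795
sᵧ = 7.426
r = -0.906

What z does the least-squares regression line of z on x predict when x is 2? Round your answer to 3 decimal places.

4.422

b = r · sᵧ/sₓ = -0.906 · 7.426/2.795 = -2.407140
a = ȳ − b·x̄ = -3.142857 − (-2.407140)·5.142857 = 9.236719
ŷ(2) = a + b·2 = 9.236719 + (-2.407140)·2 = 4.422439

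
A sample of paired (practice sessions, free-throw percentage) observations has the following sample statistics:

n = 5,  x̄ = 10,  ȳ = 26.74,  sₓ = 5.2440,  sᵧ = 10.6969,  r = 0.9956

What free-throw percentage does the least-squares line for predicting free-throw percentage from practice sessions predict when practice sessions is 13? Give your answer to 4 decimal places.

32.8326

b = r · sᵧ/sₓ = 0.9956 · 10.6969/5.244 = 2.030861
a = ȳ − b·x̄ = 26.74 − 2.030861·10 = 6.431393
ŷ(13) = a + b·13 = 6.431393 + 2.030861·13 = 32.832582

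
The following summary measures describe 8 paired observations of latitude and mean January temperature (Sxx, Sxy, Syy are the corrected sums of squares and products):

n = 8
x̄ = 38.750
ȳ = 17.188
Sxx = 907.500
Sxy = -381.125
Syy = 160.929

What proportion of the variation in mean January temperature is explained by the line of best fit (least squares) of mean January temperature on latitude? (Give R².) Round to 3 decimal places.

0.995

R² = Sxy²/(Sxx·Syy) = (-381.125)²/(907.5·160.929) = 0.994613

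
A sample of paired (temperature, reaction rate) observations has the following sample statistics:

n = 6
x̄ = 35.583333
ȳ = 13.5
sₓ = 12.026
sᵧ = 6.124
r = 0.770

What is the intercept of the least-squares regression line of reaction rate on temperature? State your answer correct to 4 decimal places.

-0.4525

b = r · sᵧ/sₓ = 0.77 · 6.124/12.026 = 0.392107
a = ȳ − b·x̄ = 13.5 − 0.392107·35.583333 = -0.452478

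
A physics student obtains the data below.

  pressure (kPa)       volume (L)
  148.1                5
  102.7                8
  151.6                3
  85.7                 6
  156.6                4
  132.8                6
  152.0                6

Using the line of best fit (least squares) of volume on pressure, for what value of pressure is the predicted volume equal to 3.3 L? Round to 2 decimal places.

187.87

n = 7, Σx = 929.5, Σy = 38, Σxy = 4866.3, Σx² = 128071.35
Sxx = Σx² − (Σx)²/n = 128071.35 − 123424.321429 = 4647.028571
Sxy = Σxy − (Σx)(Σy)/n = 4866.3 − 5045.857143 = -179.557143
b = Sxy/Sxx = -179.557143/4647.028571 = -0.038639
a = ȳ − b·x̄ = 5.428571 − (-0.038639)·132.785714 = 10.559296
Set a + b·x = 3.3: x = (3.3 − 10.559296) / (-0.038639) = 187.874206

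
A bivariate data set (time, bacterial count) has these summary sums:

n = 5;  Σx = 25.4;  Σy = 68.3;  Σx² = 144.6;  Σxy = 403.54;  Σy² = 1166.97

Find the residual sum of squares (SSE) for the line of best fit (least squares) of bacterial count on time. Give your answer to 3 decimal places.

28.388

Sxx = Σx² − (Σx)²/n = 144.6 − 129.032 = 15.568
Sxy = Σxy − (Σx)(Σy)/n = 403.54 − 346.964 = 56.576
Syy = Σy² − (Σy)²/n = 1166.97 − 932.978 = 233.992
b = Sxy/Sxx = 56.576/15.568 = 3.634121
SSE = Syy − b·Sxy = 233.992 − 3.634121·56.576 = 28.387955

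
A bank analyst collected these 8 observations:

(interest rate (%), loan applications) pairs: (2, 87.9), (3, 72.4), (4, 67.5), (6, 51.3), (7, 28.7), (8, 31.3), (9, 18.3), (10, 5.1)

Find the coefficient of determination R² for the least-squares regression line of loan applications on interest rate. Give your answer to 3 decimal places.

0.978

n = 8, Σx = 49, Σy = 362.5, Σxy = 1637.8, Σx² = 359, Σy² = 22320.39
Sxx = Σx² − (Σx)²/n = 359 − 300.125 = 58.875
Sxy = Σxy − (Σx)(Σy)/n = 1637.8 − 2220.3125 = -582.5125
Syy = Σy² − (Σy)²/n = 22320.39 − 16425.78125 = 5894.60875
R² = Sxy²/(Sxx·Syy) = (-582.5125)²/(58.875·5894.60875) = 0.977743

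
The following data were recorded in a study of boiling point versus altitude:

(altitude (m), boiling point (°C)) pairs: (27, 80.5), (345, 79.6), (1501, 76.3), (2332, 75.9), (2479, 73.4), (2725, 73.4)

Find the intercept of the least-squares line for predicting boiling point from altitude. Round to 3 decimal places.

n = 6, Σx = 9409, Σy = 459.1, Σxy = 703134.2, Σx² = 21382045
Sxx = Σx² − (Σx)²/n = 21382045 − 14754880.166667 = 6627164.833333
Sxy = Σxy − (Σx)(Σy)/n = 703134.2 − 719945.316667 = -16811.116667
b = Sxy/Sxx = -16811.116667/6627164.833333 = -0.002537
a = ȳ − b·x̄ = 76.516667 − (-0.002537)·1568.166667 = 80.494632

80.495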